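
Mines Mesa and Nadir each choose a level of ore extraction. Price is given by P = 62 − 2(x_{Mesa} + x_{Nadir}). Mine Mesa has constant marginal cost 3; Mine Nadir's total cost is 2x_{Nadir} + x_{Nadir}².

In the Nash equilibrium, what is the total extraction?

Mine Mesa's profit: π = x_{Mesa}(62 − 2(x_{Mesa} + x_{Nadir})) − 3x_{Mesa}.
∂π/∂x_{Mesa} = 59 − 4x_{Mesa} − 2x_{Nadir} = 0, so x_{Mesa} = 14.75 − 0.5x_{Nadir}.
For Nadir: ∂π/∂x_{Nadir} = 60 − 6x_{Nadir} − 2x_{Mesa} = 0 ⇒ x_{Nadir} = 10 − (1/3)x_{Mesa}.
Plugging x_{Nadir} into Mesa's best response: x_{Mesa} = 14.75 − 0.5(10 − (1/3)x_{Mesa}) ⇒ (5/6)x_{Mesa} = 9.75, so x_{Mesa} = 11.7.
Then x_{Nadir} = 10 − (1/3)·11.7 = 6.1.
Total extraction: 11.7 + 6.1 = 17.8.

17.8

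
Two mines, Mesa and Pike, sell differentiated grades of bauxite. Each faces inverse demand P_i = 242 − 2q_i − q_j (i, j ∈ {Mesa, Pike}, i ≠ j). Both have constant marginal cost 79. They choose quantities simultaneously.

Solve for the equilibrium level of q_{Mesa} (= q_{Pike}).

Mine Mesa's profit: π = q_{Mesa}(242 − 2q_{Mesa} − q_{Pike}) − 79q_{Mesa}.
∂π/∂q_{Mesa} = 163 − 4q_{Mesa} − q_{Pike} = 0 ⇒ q_{Mesa} = 40.75 − 0.25q_{Pike}.
Setting q_{Mesa} = q_{Pike} in the reaction function: q_{Mesa} = 40.75 − 0.25q_{Mesa}, so q_{Mesa} = 40.75 / 1.25 = 32.6.

32.6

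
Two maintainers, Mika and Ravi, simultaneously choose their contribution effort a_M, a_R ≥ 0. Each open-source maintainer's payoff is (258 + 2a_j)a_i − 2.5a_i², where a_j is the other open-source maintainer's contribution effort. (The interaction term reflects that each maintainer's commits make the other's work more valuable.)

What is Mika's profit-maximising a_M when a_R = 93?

88.8

Mika's payoff is (258 + 2a_R)a_M − 2.5a_M².
∂π/∂a_M = 258 + 2a_R − 5a_M = 0, so a_M = 51.6 + 0.4a_R.
At a_R = 93: a_M = 51.6 + 0.4·93 = 88.8.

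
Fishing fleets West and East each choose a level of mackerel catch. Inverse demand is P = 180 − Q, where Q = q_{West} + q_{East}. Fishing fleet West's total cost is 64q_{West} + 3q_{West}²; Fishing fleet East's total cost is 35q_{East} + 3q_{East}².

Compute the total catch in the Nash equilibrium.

29

Fishing fleet West's profit: π = q_{West}(180 − (q_{West} + q_{East})) − 64q_{West} − 3q_{West}².
∂π/∂q_{West} = 116 − 8q_{West} − q_{East} = 0, so q_{West} = 14.5 − 0.125q_{East}.
By the same steps for East: q_{East} = 18.125 − 0.125q_{West}.
Plugging q_{East} into West's best response: q_{West} = 14.5 − 0.125(18.125 − 0.125q_{West}) ⇒ (63/64)q_{West} = 783/64, so q_{West} = 87/7.
Then q_{East} = 18.125 − 0.125·(87/7) = 116/7.
Total catch: 87/7 + 116/7 = 29.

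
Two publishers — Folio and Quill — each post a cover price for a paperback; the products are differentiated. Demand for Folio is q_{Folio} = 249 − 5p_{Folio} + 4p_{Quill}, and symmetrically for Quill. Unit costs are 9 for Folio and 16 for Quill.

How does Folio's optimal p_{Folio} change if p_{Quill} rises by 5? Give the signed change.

2

Folio's profit: π = (p_{Folio} − 9)(249 − 5p_{Folio} + 4p_{Quill}).
∂π/∂p_{Folio} = 294 − 10p_{Folio} + 4p_{Quill} = 0 ⇒ p_{Folio} = 29.4 + 0.4p_{Quill}.
The reaction-function slope is 0.4, so a 5-unit rise in p_{Quill} moves p_{Folio} by 0.4 × 5 = 2. Folio's best response rises — the actions are strategic complements.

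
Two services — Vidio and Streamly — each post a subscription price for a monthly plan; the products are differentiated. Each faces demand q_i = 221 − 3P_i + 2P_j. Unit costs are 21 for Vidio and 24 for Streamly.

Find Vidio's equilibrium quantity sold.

151.6875

Vidio's profit: π = (P_{Vidio} − 21)(221 − 3P_{Vidio} + 2P_{Streamly}).
∂π/∂P_{Vidio} = 284 − 6P_{Vidio} + 2P_{Streamly} = 0 ⇒ P_{Vidio} = 142/3 + (1/3)P_{Streamly}.
Similarly P_{Streamly} = 293/6 + (1/3)P_{Vidio}.
Plugging P_{Streamly} into Vidio's best response: P_{Vidio} = 142/3 + (1/3)(293/6 + (1/3)P_{Vidio}) ⇒ (8/9)P_{Vidio} = 1145/18, so P_{Vidio} = 71.5625.
Then P_{Streamly} = 293/6 + (1/3)·71.5625 = 72.6875.
q_{Vidio} = 221 − 3·71.5625 + 2·72.6875 = 151.6875.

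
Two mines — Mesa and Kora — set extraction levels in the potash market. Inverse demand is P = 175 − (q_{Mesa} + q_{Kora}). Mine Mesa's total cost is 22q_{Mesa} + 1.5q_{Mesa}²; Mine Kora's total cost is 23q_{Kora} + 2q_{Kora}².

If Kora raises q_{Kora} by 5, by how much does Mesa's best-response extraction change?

-1

Mine Mesa's profit: π = q_{Mesa}(175 − (q_{Mesa} + q_{Kora})) − 22q_{Mesa} − 1.5q_{Mesa}².
∂π/∂q_{Mesa} = 153 − 5q_{Mesa} − q_{Kora} = 0, so q_{Mesa} = 30.6 − 0.2q_{Kora}.
The reaction-function slope is −0.2, so a 5-unit rise in q_{Kora} moves q_{Mesa} by −0.2 × 5 = −1. Mesa's best response falls — the actions are strategic substitutes.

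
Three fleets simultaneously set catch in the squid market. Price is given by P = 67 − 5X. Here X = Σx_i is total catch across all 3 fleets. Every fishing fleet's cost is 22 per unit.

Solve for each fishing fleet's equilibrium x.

A representative fishing fleet's profit is π_i = x_i(67 − 5X) − 22x_i, with X = x_i + Σ_{j≠i} x_j.
First-order condition: 45 − 10x_i − 5Σ_{j≠i} x_j = 0.
In a symmetric equilibrium every fishing fleet chooses the same x, so Σ_{j≠i} x_j = 2x. The condition becomes 45 − 20x = 0, giving x = 45/20 = 2.25.

2.25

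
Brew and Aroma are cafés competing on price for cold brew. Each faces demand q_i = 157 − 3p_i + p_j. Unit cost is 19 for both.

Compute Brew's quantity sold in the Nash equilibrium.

71.4

Brew's profit: π = (p_{Brew} − 19)(157 − 3p_{Brew} + p_{Aroma}).
∂π/∂p_{Brew} = 214 − 6p_{Brew} + p_{Aroma} = 0 ⇒ p_{Brew} = 107/3 + (1/6)p_{Aroma}.
By symmetry p_{Aroma} = p_{Brew}; substituting into the reaction function, (5/6)p_{Brew} = 107/3 and p_{Brew} = 42.8.
q_{Brew} = 157 − 3·42.8 + 42.8 = 71.4.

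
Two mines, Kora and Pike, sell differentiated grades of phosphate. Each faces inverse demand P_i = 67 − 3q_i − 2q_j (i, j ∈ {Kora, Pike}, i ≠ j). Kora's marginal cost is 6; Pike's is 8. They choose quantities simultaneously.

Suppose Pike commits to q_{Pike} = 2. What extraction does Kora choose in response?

9.5

Mine Kora's profit: π = q_{Kora}(67 − 3q_{Kora} − 2q_{Pike}) − 6q_{Kora}.
∂π/∂q_{Kora} = 61 − 6q_{Kora} − 2q_{Pike} = 0 ⇒ q_{Kora} = 61/6 − (1/3)q_{Pike}.
At q_{Pike} = 2: q_{Kora} = 61/6 − (1/3)·2 = 9.5.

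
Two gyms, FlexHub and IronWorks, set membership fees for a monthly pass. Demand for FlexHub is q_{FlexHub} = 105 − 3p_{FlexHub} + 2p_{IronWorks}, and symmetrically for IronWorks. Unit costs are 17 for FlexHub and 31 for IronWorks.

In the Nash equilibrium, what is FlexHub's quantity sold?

73.875

FlexHub's profit: π = (p_{FlexHub} − 17)(105 − 3p_{FlexHub} + 2p_{IronWorks}).
∂π/∂p_{FlexHub} = 156 − 6p_{FlexHub} + 2p_{IronWorks} = 0 ⇒ p_{FlexHub} = 26 + (1/3)p_{IronWorks}.
Similarly p_{IronWorks} = 33 + (1/3)p_{FlexHub}.
Plugging p_{IronWorks} into FlexHub's best response: p_{FlexHub} = 26 + (1/3)(33 + (1/3)p_{FlexHub}) ⇒ (8/9)p_{FlexHub} = 37, so p_{FlexHub} = 41.625.
Then p_{IronWorks} = 33 + (1/3)·41.625 = 46.875.
q_{FlexHub} = 105 − 3·41.625 + 2·46.875 = 73.875.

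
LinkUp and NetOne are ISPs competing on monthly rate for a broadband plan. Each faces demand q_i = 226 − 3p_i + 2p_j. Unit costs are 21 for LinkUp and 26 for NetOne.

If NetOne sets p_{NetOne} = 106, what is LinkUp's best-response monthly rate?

83.5

LinkUp's profit: π = (p_{LinkUp} − 21)(226 − 3p_{LinkUp} + 2p_{NetOne}).
∂π/∂p_{LinkUp} = 289 − 6p_{LinkUp} + 2p_{NetOne} = 0 ⇒ p_{LinkUp} = 289/6 + (1/3)p_{NetOne}.
At p_{NetOne} = 106: p_{LinkUp} = 289/6 + (1/3)·106 = 83.5.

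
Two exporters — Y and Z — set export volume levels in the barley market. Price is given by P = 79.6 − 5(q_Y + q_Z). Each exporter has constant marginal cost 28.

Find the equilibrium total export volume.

6.88

Exporter Y's profit: π = q_Y(79.6 − 5(q_Y + q_Z)) − 28q_Y.
∂π/∂q_Y = 51.6 − 10q_Y − 5q_Z = 0, so q_Y = 5.16 − 0.5q_Z.
The game is symmetric, so in equilibrium q_Z = q_Y: the reaction function gives 1.5q_Y = 5.16, hence q_Y = 3.44.
Total export volume: 3.44 + 3.44 = 6.88.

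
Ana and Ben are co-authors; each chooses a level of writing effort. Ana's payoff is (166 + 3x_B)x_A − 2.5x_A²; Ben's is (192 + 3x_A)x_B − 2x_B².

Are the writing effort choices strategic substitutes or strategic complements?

strategic complements

Expanding Ana's payoff: 166x_A + 3x_Bx_A − 2.5x_A².
∂π/∂x_A = 166 + 3x_B − 5x_A = 0, so x_A = 33.2 + 0.6x_B.
The best-response slope dx_A/dx_B = 0.6 > 0: the reaction function is upward-sloping, so the choices are strategic complements.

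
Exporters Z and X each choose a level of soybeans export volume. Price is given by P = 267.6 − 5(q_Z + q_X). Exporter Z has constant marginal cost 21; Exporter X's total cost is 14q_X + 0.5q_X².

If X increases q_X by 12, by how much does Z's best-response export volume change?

-6

Exporter Z's profit: π = q_Z(267.6 − 5(q_Z + q_X)) − 21q_Z.
∂π/∂q_Z = 246.6 − 10q_Z − 5q_X = 0, so q_Z = 24.66 − 0.5q_X.
The reaction-function slope is −0.5, so a 12-unit rise in q_X moves q_Z by −0.5 × 12 = −6. Z's best response falls — the actions are strategic substitutes.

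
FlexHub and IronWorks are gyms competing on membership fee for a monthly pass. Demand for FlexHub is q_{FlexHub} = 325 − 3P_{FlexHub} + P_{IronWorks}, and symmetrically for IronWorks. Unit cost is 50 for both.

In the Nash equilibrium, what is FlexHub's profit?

FlexHub's profit: π = (P_{FlexHub} − 50)(325 − 3P_{FlexHub} + P_{IronWorks}).
∂π/∂P_{FlexHub} = 475 − 6P_{FlexHub} + P_{IronWorks} = 0 ⇒ P_{FlexHub} = 475/6 + (1/6)P_{IronWorks}.
The game is symmetric, so in equilibrium P_{IronWorks} = P_{FlexHub}: the reaction function gives (5/6)P_{FlexHub} = 475/6, hence P_{FlexHub} = 95.
q_{FlexHub} = 325 − 3·95 + 95 = 135.
Profit = (95 − 50)·135 = 6075.

6075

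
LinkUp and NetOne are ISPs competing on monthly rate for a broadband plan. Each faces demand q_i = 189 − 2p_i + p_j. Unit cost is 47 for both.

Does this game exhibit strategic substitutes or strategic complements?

strategic complements

LinkUp's profit: π = (p_{LinkUp} − 47)(189 − 2p_{LinkUp} + p_{NetOne}).
∂π/∂p_{LinkUp} = 283 − 4p_{LinkUp} + p_{NetOne} = 0 ⇒ p_{LinkUp} = 70.75 + 0.25p_{NetOne}.
The best-response slope dp_{LinkUp}/dp_{NetOne} = 0.25 > 0: the reaction function is upward-sloping, so the choices are strategic complements.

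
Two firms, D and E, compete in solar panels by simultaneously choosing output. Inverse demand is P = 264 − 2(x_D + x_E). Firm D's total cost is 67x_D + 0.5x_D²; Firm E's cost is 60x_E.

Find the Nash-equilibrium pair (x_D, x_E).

23.75, 39.125

Firm D's profit: π = x_D(264 − 2(x_D + x_E)) − 67x_D − 0.5x_D².
∂π/∂x_D = 197 − 5x_D − 2x_E = 0, so x_D = 39.4 − 0.4x_E.
For E: ∂π/∂x_E = 204 − 4x_E − 2x_D = 0 ⇒ x_E = 51 − 0.5x_D.
Solving the two reaction functions simultaneously: (1 − (−0.4)(−0.5))x_D = 39.4 − 0.4·51, so 0.8x_D = 19 and x_D = 23.75.
Then x_E = 51 − 0.5·23.75 = 39.125.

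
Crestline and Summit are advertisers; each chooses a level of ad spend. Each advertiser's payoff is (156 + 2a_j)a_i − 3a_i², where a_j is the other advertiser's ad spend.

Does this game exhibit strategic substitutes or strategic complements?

strategic complements

Crestline's payoff is (156 + 2a_S)a_C − 3a_C².
∂π/∂a_C = 156 + 2a_S − 6a_C = 0, so a_C = 26 + (1/3)a_S.
The best-response slope da_C/da_S = 1/3 > 0: the reaction function is upward-sloping, so the choices are strategic complements.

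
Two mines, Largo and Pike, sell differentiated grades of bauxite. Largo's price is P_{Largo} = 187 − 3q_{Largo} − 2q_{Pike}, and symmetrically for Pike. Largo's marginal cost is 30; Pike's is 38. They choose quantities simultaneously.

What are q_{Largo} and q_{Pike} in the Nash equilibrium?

20.125, 18.125

Mine Largo's profit: π = q_{Largo}(187 − 3q_{Largo} − 2q_{Pike}) − 30q_{Largo}.
∂π/∂q_{Largo} = 157 − 6q_{Largo} − 2q_{Pike} = 0 ⇒ q_{Largo} = 157/6 − (1/3)q_{Pike}.
Similarly q_{Pike} = 149/6 − (1/3)q_{Largo}.
Substituting the second reaction function into the first: q_{Largo} = 157/6 − (1/3)(149/6 − (1/3)q_{Largo}), which gives (8/9)q_{Largo} = 161/9 ⇒ q_{Largo} = 20.125.
Then q_{Pike} = 149/6 − (1/3)·20.125 = 18.125.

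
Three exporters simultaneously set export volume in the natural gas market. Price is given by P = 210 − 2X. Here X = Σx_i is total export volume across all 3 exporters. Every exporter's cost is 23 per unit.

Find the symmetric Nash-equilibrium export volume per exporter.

23.375

A representative exporter's profit is π_i = x_i(210 − 2X) − 23x_i, with X = x_i + Σ_{j≠i} x_j.
First-order condition: 187 − 4x_i − 2Σ_{j≠i} x_j = 0.
Imposing symmetry (x_j = x for all j) turns Σ_{j≠i} x_j into 2x, so 187 = 8x and x = 23.375.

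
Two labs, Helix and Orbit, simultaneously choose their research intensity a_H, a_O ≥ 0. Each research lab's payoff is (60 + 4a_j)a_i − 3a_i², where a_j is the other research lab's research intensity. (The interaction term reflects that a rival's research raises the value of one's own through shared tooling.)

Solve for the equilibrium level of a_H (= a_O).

Helix's payoff is (60 + 4a_O)a_H − 3a_H².
∂π/∂a_H = 60 + 4a_O − 6a_H = 0, so a_H = 10 + (2/3)a_O.
Setting a_H = a_O in the reaction function: a_H = 10 + (2/3)a_H, so a_H = 10 / (1/3) = 30.

30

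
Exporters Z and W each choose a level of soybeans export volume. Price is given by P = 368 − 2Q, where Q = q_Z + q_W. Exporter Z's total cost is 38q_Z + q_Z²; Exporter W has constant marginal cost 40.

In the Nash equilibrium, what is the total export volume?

Exporter Z's profit: π = q_Z(368 − 2(q_Z + q_W)) − 38q_Z − q_Z².
∂π/∂q_Z = 330 − 6q_Z − 2q_W = 0, so q_Z = 55 − (1/3)q_W.
For W: ∂π/∂q_W = 328 − 4q_W − 2q_Z = 0 ⇒ q_W = 82 − 0.5q_Z.
Plugging q_W into Z's best response: q_Z = 55 − (1/3)(82 − 0.5q_Z) ⇒ (5/6)q_Z = 83/3, so q_Z = 33.2.
Then q_W = 82 − 0.5·33.2 = 65.4.
Total export volume: 33.2 + 65.4 = 98.6.

98.6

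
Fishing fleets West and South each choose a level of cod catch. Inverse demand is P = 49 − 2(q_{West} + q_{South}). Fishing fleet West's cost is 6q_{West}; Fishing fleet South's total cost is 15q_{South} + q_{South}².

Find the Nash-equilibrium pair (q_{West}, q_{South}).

9.5, 2.5

Fishing fleet West's profit: π = q_{West}(49 − 2(q_{West} + q_{South})) − 6q_{West}.
∂π/∂q_{West} = 43 − 4q_{West} − 2q_{South} = 0, so q_{West} = 10.75 − 0.5q_{South}.
For South: ∂π/∂q_{South} = 34 − 6q_{South} − 2q_{West} = 0 ⇒ q_{South} = 17/3 − (1/3)q_{West}.
Solving the two reaction functions simultaneously: (1 − (−0.5)(−1/3))q_{West} = 10.75 − 0.5·(17/3), so (5/6)q_{West} = 95/12 and q_{West} = 9.5.
Then q_{South} = 17/3 − (1/3)·9.5 = 2.5.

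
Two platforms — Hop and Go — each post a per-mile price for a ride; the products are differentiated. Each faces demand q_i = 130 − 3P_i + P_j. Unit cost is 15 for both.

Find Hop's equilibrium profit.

1200

Hop's profit: π = (P_{Hop} − 15)(130 − 3P_{Hop} + P_{Go}).
∂π/∂P_{Hop} = 175 − 6P_{Hop} + P_{Go} = 0 ⇒ P_{Hop} = 175/6 + (1/6)P_{Go}.
By symmetry P_{Go} = P_{Hop}; substituting into the reaction function, (5/6)P_{Hop} = 175/6 and P_{Hop} = 35.
q_{Hop} = 130 − 3·35 + 35 = 60.
Profit = (35 − 15)·60 = 1200.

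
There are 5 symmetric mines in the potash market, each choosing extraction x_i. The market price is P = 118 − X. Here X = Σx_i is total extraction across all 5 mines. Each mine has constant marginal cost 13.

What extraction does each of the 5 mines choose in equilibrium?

17.5

A representative mine's profit is π_i = x_i(118 − X) − 13x_i, with X = x_i + Σ_{j≠i} x_j.
First-order condition: 105 − 2x_i − Σ_{j≠i} x_j = 0.
Imposing symmetry (x_j = x for all j) turns Σ_{j≠i} x_j into 4x, so 105 = 6x and x = 17.5.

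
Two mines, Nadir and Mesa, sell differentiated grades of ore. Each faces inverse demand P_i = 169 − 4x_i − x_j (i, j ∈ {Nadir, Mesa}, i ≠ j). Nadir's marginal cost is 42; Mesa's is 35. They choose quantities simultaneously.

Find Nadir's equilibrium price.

98

Mine Nadir's profit: π = x_{Nadir}(169 − 4x_{Nadir} − x_{Mesa}) − 42x_{Nadir}.
∂π/∂x_{Nadir} = 127 − 8x_{Nadir} − x_{Mesa} = 0 ⇒ x_{Nadir} = 15.875 − 0.125x_{Mesa}.
Similarly x_{Mesa} = 16.75 − 0.125x_{Nadir}.
Solving the two reaction functions simultaneously: (1 − (−0.125)(−0.125))x_{Nadir} = 15.875 − 0.125·16.75, so (63/64)x_{Nadir} = 441/32 and x_{Nadir} = 14.
Then x_{Mesa} = 16.75 − 0.125·14 = 15.
P_{Nadir} = 169 − 4·14 − 15 = 98.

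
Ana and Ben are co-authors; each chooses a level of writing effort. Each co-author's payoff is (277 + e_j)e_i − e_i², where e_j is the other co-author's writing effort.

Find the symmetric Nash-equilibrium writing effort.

277

Ana's payoff is (277 + e_B)e_A − e_A².
∂π/∂e_A = 277 + e_B − 2e_A = 0, so e_A = 138.5 + 0.5e_B.
By symmetry e_B = e_A; substituting into the reaction function, 0.5e_A = 138.5 and e_A = 277.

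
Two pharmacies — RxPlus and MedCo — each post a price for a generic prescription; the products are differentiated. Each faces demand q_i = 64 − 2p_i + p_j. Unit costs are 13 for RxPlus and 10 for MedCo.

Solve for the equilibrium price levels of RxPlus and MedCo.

RxPlus's profit: π = (p_{RxPlus} − 13)(64 − 2p_{RxPlus} + p_{MedCo}).
∂π/∂p_{RxPlus} = 90 − 4p_{RxPlus} + p_{MedCo} = 0 ⇒ p_{RxPlus} = 22.5 + 0.25p_{MedCo}.
Similarly p_{MedCo} = 21 + 0.25p_{RxPlus}.
Solving the two reaction functions simultaneously: (1 − (0.25)(0.25))p_{RxPlus} = 22.5 + 0.25·21, so 0.9375p_{RxPlus} = 27.75 and p_{RxPlus} = 29.6.
Then p_{MedCo} = 21 + 0.25·29.6 = 28.4.

29.6, 28.4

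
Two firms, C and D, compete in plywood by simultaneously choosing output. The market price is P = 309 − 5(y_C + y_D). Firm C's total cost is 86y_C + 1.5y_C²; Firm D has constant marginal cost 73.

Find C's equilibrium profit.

650

Firm C's profit: π = y_C(309 − 5(y_C + y_D)) − 86y_C − 1.5y_C².
∂π/∂y_C = 223 − 13y_C − 5y_D = 0, so y_C = 223/13 − (5/13)y_D.
For D: ∂π/∂y_D = 236 − 10y_D − 5y_C = 0 ⇒ y_D = 23.6 − 0.5y_C.
Substituting the second reaction function into the first: y_C = 223/13 − (5/13)(23.6 − 0.5y_C), which gives (21/26)y_C = 105/13 ⇒ y_C = 10.
Then y_D = 23.6 − 0.5·10 = 18.6.
Price P = 309 − 5·28.6 = 166.
C's profit: (166 − 86)·10 − 1.5(10)² = 650.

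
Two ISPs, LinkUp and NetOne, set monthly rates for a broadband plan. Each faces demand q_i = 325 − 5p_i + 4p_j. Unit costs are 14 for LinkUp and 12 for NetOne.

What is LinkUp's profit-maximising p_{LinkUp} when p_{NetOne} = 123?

88.7

LinkUp's profit: π = (p_{LinkUp} − 14)(325 − 5p_{LinkUp} + 4p_{NetOne}).
∂π/∂p_{LinkUp} = 395 − 10p_{LinkUp} + 4p_{NetOne} = 0 ⇒ p_{LinkUp} = 39.5 + 0.4p_{NetOne}.
At p_{NetOne} = 123: p_{LinkUp} = 39.5 + 0.4·123 = 88.7.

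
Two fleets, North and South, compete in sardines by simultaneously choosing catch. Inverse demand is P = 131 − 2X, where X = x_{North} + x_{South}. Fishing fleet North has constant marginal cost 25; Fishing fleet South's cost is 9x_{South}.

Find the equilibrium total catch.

Fishing fleet North's profit: π = x_{North}(131 − 2(x_{North} + x_{South})) − 25x_{North}.
∂π/∂x_{North} = 106 − 4x_{North} − 2x_{South} = 0, so x_{North} = 26.5 − 0.5x_{South}.
By the same steps for South: x_{South} = 30.5 − 0.5x_{North}.
Solving the two reaction functions simultaneously: (1 − (−0.5)(−0.5))x_{North} = 26.5 − 0.5·30.5, so 0.75x_{North} = 11.25 and x_{North} = 15.
Then x_{South} = 30.5 − 0.5·15 = 23.
Total catch: 15 + 23 = 38.

38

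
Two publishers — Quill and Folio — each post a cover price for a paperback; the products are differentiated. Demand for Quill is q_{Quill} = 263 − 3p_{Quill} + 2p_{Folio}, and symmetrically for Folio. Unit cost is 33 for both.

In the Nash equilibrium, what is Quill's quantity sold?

Quill's profit: π = (p_{Quill} − 33)(263 − 3p_{Quill} + 2p_{Folio}).
∂π/∂p_{Quill} = 362 − 6p_{Quill} + 2p_{Folio} = 0 ⇒ p_{Quill} = 181/3 + (1/3)p_{Folio}.
By symmetry p_{Folio} = p_{Quill}; substituting into the reaction function, (2/3)p_{Quill} = 181/3 and p_{Quill} = 90.5.
q_{Quill} = 263 − 3·90.5 + 2·90.5 = 172.5.

172.5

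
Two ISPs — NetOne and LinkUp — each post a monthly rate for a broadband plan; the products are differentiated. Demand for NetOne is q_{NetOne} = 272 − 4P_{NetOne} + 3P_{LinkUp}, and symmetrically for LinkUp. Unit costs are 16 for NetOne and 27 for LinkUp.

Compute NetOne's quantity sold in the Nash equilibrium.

NetOne's profit: π = (P_{NetOne} − 16)(272 − 4P_{NetOne} + 3P_{LinkUp}).
∂π/∂P_{NetOne} = 336 − 8P_{NetOne} + 3P_{LinkUp} = 0 ⇒ P_{NetOne} = 42 + 0.375P_{LinkUp}.
Similarly P_{LinkUp} = 47.5 + 0.375P_{NetOne}.
Plugging P_{LinkUp} into NetOne's best response: P_{NetOne} = 42 + 0.375(47.5 + 0.375P_{NetOne}) ⇒ (55/64)P_{NetOne} = 59.8125, so P_{NetOne} = 69.6.
Then P_{LinkUp} = 47.5 + 0.375·69.6 = 73.6.
q_{NetOne} = 272 − 4·69.6 + 3·73.6 = 214.4.

214.4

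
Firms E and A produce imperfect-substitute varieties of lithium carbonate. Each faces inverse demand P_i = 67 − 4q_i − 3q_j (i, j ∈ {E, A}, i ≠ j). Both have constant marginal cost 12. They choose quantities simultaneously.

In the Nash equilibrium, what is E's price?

Firm E's profit: π = q_E(67 − 4q_E − 3q_A) − 12q_E.
∂π/∂q_E = 55 − 8q_E − 3q_A = 0 ⇒ q_E = 6.875 − 0.375q_A.
The game is symmetric, so in equilibrium q_A = q_E: the reaction function gives 1.375q_E = 6.875, hence q_E = 5.
P_E = 67 − 4·5 − 3·5 = 32.

32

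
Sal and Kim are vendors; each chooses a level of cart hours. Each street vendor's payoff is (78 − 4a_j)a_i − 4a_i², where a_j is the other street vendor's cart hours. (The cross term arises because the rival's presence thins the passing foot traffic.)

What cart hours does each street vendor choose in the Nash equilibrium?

6.5

Sal's payoff is (78 − 4a_K)a_S − 4a_S².
∂π/∂a_S = 78 − 4a_K − 8a_S = 0, so a_S = 9.75 − 0.5a_K.
The game is symmetric, so in equilibrium a_K = a_S: the reaction function gives 1.5a_S = 9.75, hence a_S = 6.5.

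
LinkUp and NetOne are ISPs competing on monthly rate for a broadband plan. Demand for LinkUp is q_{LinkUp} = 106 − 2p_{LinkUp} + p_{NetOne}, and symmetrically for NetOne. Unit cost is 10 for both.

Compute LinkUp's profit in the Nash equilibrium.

LinkUp's profit: π = (p_{LinkUp} − 10)(106 − 2p_{LinkUp} + p_{NetOne}).
∂π/∂p_{LinkUp} = 126 − 4p_{LinkUp} + p_{NetOne} = 0 ⇒ p_{LinkUp} = 31.5 + 0.25p_{NetOne}.
By symmetry p_{NetOne} = p_{LinkUp}; substituting into the reaction function, 0.75p_{LinkUp} = 31.5 and p_{LinkUp} = 42.
q_{LinkUp} = 106 − 2·42 + 42 = 64.
Profit = (42 − 10)·64 = 2048.

2048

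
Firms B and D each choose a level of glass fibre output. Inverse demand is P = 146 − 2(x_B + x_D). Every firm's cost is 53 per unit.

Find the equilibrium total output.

Firm B's profit: π = x_B(146 − 2(x_B + x_D)) − 53x_B.
∂π/∂x_B = 93 − 4x_B − 2x_D = 0, so x_B = 23.25 − 0.5x_D.
The game is symmetric, so in equilibrium x_D = x_B: the reaction function gives 1.5x_B = 23.25, hence x_B = 15.5.
Total output: 15.5 + 15.5 = 31.

31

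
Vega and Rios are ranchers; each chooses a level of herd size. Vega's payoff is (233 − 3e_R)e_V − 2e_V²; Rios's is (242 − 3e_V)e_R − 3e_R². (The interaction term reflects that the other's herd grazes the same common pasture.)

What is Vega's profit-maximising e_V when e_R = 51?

20

Expanding Vega's payoff: 233e_V − 3e_Re_V − 2e_V².
∂π/∂e_V = 233 − 3e_R − 4e_V = 0, so e_V = 58.25 − 0.75e_R.
At e_R = 51: e_V = 58.25 − 0.75·51 = 20.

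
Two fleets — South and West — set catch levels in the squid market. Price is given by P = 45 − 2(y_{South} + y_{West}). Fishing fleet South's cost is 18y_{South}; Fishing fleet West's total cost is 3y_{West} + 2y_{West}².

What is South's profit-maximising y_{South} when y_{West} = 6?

3.75

Fishing fleet South's profit: π = y_{South}(45 − 2(y_{South} + y_{West})) − 18y_{South}.
∂π/∂y_{South} = 27 − 4y_{South} − 2y_{West} = 0, so y_{South} = 6.75 − 0.5y_{West}.
At y_{West} = 6: y_{South} = 6.75 − 0.5·6 = 3.75.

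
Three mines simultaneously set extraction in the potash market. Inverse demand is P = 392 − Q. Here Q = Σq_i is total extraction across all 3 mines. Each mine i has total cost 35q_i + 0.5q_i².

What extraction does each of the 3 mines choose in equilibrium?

71.4

A representative mine's profit is π_i = q_i(392 − Q) − 35q_i − 0.5q_i², with Q = q_i + Σ_{j≠i} q_j.
First-order condition: 357 − 3q_i − Σ_{j≠i} q_j = 0.
In a symmetric equilibrium every mine chooses the same q, so Σ_{j≠i} q_j = 2q. The condition becomes 357 − 5q = 0, giving q = 357/5 = 71.4.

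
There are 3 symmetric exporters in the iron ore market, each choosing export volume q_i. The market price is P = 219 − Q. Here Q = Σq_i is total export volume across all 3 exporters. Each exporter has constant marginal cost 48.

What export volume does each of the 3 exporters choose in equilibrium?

A representative exporter's profit is π_i = q_i(219 − Q) − 48q_i, with Q = q_i + Σ_{j≠i} q_j.
First-order condition: 171 − 2q_i − Σ_{j≠i} q_j = 0.
With identical exporters, set every q_j = q: then 171 − 2q − 2q = 0, i.e. q = 171/4 = 42.75.

42.75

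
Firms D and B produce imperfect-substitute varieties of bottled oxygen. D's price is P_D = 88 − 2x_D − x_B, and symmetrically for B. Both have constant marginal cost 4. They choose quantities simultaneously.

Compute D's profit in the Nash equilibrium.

564.48

Firm D's profit: π = x_D(88 − 2x_D − x_B) − 4x_D.
∂π/∂x_D = 84 − 4x_D − x_B = 0 ⇒ x_D = 21 − 0.25x_B.
Setting x_D = x_B in the reaction function: x_D = 21 − 0.25x_D, so x_D = 21 / 1.25 = 16.8.
P_D = 88 − 2·16.8 − 16.8 = 37.6.
Profit = (37.6 − 4)·16.8 = 564.48.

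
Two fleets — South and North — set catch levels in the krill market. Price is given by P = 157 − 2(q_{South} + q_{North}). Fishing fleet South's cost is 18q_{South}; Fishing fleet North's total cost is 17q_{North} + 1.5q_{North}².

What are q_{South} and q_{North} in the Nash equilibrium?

28.875, 11.75

Fishing fleet South's profit: π = q_{South}(157 − 2(q_{South} + q_{North})) − 18q_{South}.
∂π/∂q_{South} = 139 − 4q_{South} − 2q_{North} = 0, so q_{South} = 34.75 − 0.5q_{North}.
For North: ∂π/∂q_{North} = 140 − 7q_{North} − 2q_{South} = 0 ⇒ q_{North} = 20 − (2/7)q_{South}.
Plugging q_{North} into South's best response: q_{South} = 34.75 − 0.5(20 − (2/7)q_{South}) ⇒ (6/7)q_{South} = 24.75, so q_{South} = 28.875.
Then q_{North} = 20 − (2/7)·28.875 = 11.75.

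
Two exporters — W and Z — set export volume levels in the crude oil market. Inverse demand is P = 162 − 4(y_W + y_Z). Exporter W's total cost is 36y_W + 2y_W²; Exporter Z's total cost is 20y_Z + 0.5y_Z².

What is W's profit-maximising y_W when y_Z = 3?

9.5

Exporter W's profit: π = y_W(162 − 4(y_W + y_Z)) − 36y_W − 2y_W².
∂π/∂y_W = 126 − 12y_W − 4y_Z = 0, so y_W = 10.5 − (1/3)y_Z.
At y_Z = 3: y_W = 10.5 − (1/3)·3 = 9.5.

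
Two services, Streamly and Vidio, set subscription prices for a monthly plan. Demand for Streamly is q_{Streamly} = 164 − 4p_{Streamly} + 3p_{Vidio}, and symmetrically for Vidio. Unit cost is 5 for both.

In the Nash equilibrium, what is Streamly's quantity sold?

Streamly's profit: π = (p_{Streamly} − 5)(164 − 4p_{Streamly} + 3p_{Vidio}).
∂π/∂p_{Streamly} = 184 − 8p_{Streamly} + 3p_{Vidio} = 0 ⇒ p_{Streamly} = 23 + 0.375p_{Vidio}.
The game is symmetric, so in equilibrium p_{Vidio} = p_{Streamly}: the reaction function gives 0.625p_{Streamly} = 23, hence p_{Streamly} = 36.8.
q_{Streamly} = 164 − 4·36.8 + 3·36.8 = 127.2.

127.2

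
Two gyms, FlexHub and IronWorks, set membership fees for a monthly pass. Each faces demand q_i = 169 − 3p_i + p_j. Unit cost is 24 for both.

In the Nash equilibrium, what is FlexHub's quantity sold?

72.6

FlexHub's profit: π = (p_{FlexHub} − 24)(169 − 3p_{FlexHub} + p_{IronWorks}).
∂π/∂p_{FlexHub} = 241 − 6p_{FlexHub} + p_{IronWorks} = 0 ⇒ p_{FlexHub} = 241/6 + (1/6)p_{IronWorks}.
The game is symmetric, so in equilibrium p_{IronWorks} = p_{FlexHub}: the reaction function gives (5/6)p_{FlexHub} = 241/6, hence p_{FlexHub} = 48.2.
q_{FlexHub} = 169 − 3·48.2 + 48.2 = 72.6.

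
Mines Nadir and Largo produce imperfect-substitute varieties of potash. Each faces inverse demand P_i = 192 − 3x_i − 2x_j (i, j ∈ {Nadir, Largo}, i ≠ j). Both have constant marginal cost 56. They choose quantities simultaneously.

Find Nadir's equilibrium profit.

Mine Nadir's profit: π = x_{Nadir}(192 − 3x_{Nadir} − 2x_{Largo}) − 56x_{Nadir}.
∂π/∂x_{Nadir} = 136 − 6x_{Nadir} − 2x_{Largo} = 0 ⇒ x_{Nadir} = 68/3 − (1/3)x_{Largo}.
By symmetry x_{Largo} = x_{Nadir}; substituting into the reaction function, (4/3)x_{Nadir} = 68/3 and x_{Nadir} = 17.
P_{Nadir} = 192 − 3·17 − 2·17 = 107.
Profit = (107 − 56)·17 = 867.

867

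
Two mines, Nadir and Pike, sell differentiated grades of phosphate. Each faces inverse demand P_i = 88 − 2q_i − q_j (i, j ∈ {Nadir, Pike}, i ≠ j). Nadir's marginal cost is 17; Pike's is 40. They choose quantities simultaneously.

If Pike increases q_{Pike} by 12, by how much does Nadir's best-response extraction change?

Mine Nadir's profit: π = q_{Nadir}(88 − 2q_{Nadir} − q_{Pike}) − 17q_{Nadir}.
∂π/∂q_{Nadir} = 71 − 4q_{Nadir} − q_{Pike} = 0 ⇒ q_{Nadir} = 17.75 − 0.25q_{Pike}.
The reaction-function slope is −0.25, so a 12-unit rise in q_{Pike} moves q_{Nadir} by −0.25 × 12 = −3. Nadir's best response falls — the actions are strategic substitutes.

-3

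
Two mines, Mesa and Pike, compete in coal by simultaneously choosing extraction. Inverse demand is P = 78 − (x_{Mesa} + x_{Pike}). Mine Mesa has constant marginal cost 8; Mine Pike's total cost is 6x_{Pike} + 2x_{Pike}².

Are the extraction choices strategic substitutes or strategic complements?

strategic substitutes

Mine Mesa's profit: π = x_{Mesa}(78 − (x_{Mesa} + x_{Pike})) − 8x_{Mesa}.
∂π/∂x_{Mesa} = 70 − 2x_{Mesa} − x_{Pike} = 0, so x_{Mesa} = 35 − 0.5x_{Pike}.
The best-response slope dx_{Mesa}/dx_{Pike} = −0.5 < 0: the reaction function is downward-sloping, so the choices are strategic substitutes.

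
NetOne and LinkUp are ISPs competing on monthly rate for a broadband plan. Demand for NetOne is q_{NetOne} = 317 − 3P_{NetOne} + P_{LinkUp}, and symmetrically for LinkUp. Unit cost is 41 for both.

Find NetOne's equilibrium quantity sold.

NetOne's profit: π = (P_{NetOne} − 41)(317 − 3P_{NetOne} + P_{LinkUp}).
∂π/∂P_{NetOne} = 440 − 6P_{NetOne} + P_{LinkUp} = 0 ⇒ P_{NetOne} = 220/3 + (1/6)P_{LinkUp}.
Setting P_{NetOne} = P_{LinkUp} in the reaction function: P_{NetOne} = 220/3 + (1/6)P_{NetOne}, so P_{NetOne} = (220/3) / (5/6) = 88.
q_{NetOne} = 317 − 3·88 + 88 = 141.

141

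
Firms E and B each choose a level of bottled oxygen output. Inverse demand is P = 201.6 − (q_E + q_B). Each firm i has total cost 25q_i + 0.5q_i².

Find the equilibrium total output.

Firm E's profit: π = q_E(201.6 − (q_E + q_B)) − 25q_E − 0.5q_E².
∂π/∂q_E = 176.6 − 3q_E − q_B = 0, so q_E = 883/15 − (1/3)q_B.
By symmetry q_B = q_E; substituting into the reaction function, (4/3)q_E = 883/15 and q_E = 44.15.
Total output: 44.15 + 44.15 = 88.3.

88.3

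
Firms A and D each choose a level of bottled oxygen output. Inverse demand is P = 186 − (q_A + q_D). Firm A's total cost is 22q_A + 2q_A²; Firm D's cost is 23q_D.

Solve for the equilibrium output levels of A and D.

15, 74

Firm A's profit: π = q_A(186 − (q_A + q_D)) − 22q_A − 2q_A².
∂π/∂q_A = 164 − 6q_A − q_D = 0, so q_A = 82/3 − (1/6)q_D.
For D: ∂π/∂q_D = 163 − 2q_D − q_A = 0 ⇒ q_D = 81.5 − 0.5q_A.
Substituting the second reaction function into the first: q_A = 82/3 − (1/6)(81.5 − 0.5q_A), which gives (11/12)q_A = 13.75 ⇒ q_A = 15.
Then q_D = 81.5 − 0.5·15 = 74.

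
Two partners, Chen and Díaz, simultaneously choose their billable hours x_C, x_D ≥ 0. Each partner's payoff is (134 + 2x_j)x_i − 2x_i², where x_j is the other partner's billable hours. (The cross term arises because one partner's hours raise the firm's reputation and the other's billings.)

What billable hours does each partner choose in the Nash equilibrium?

Chen's payoff is (134 + 2x_D)x_C − 2x_C².
∂π/∂x_C = 134 + 2x_D − 4x_C = 0, so x_C = 33.5 + 0.5x_D.
By symmetry x_D = x_C; substituting into the reaction function, 0.5x_C = 33.5 and x_C = 67.

67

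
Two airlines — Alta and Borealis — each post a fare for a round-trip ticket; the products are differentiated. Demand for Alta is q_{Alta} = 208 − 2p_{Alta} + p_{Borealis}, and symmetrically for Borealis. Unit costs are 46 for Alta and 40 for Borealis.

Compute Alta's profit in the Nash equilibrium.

Alta's profit: π = (p_{Alta} − 46)(208 − 2p_{Alta} + p_{Borealis}).
∂π/∂p_{Alta} = 300 − 4p_{Alta} + p_{Borealis} = 0 ⇒ p_{Alta} = 75 + 0.25p_{Borealis}.
Similarly p_{Borealis} = 72 + 0.25p_{Alta}.
Substituting the second reaction function into the first: p_{Alta} = 75 + 0.25(72 + 0.25p_{Alta}), which gives 0.9375p_{Alta} = 93 ⇒ p_{Alta} = 99.2.
Then p_{Borealis} = 72 + 0.25·99.2 = 96.8.
q_{Alta} = 208 − 2·99.2 + 96.8 = 106.4.
Profit = (99.2 − 46)·106.4 = 5660.48.

5660.48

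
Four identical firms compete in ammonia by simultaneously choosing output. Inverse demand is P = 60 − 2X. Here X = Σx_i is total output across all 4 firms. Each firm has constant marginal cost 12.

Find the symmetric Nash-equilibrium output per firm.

A representative firm's profit is π_i = x_i(60 − 2X) − 12x_i, with X = x_i + Σ_{j≠i} x_j.
First-order condition: 48 − 4x_i − 2Σ_{j≠i} x_j = 0.
Imposing symmetry (x_j = x for all j) turns Σ_{j≠i} x_j into 3x, so 48 = 10x and x = 4.8.

4.8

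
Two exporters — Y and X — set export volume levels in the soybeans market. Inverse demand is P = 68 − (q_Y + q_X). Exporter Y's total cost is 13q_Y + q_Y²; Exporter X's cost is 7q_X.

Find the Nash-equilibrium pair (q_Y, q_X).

7, 27

Exporter Y's profit: π = q_Y(68 − (q_Y + q_X)) − 13q_Y − q_Y².
∂π/∂q_Y = 55 − 4q_Y − q_X = 0, so q_Y = 13.75 − 0.25q_X.
For X: ∂π/∂q_X = 61 − 2q_X − q_Y = 0 ⇒ q_X = 30.5 − 0.5q_Y.
Plugging q_X into Y's best response: q_Y = 13.75 − 0.25(30.5 − 0.5q_Y) ⇒ 0.875q_Y = 6.125, so q_Y = 7.
Then q_X = 30.5 − 0.5·7 = 27.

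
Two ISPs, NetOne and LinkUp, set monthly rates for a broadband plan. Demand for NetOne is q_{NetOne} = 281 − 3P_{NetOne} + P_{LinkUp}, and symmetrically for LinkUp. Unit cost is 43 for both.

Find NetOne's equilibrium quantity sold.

NetOne's profit: π = (P_{NetOne} − 43)(281 − 3P_{NetOne} + P_{LinkUp}).
∂π/∂P_{NetOne} = 410 − 6P_{NetOne} + P_{LinkUp} = 0 ⇒ P_{NetOne} = 205/3 + (1/6)P_{LinkUp}.
The game is symmetric, so in equilibrium P_{LinkUp} = P_{NetOne}: the reaction function gives (5/6)P_{NetOne} = 205/3, hence P_{NetOne} = 82.
q_{NetOne} = 281 − 3·82 + 82 = 117.

117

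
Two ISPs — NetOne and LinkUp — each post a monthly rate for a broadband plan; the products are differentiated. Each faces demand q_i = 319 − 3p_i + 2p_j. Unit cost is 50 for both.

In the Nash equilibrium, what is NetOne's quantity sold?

201.75

NetOne's profit: π = (p_{NetOne} − 50)(319 − 3p_{NetOne} + 2p_{LinkUp}).
∂π/∂p_{NetOne} = 469 − 6p_{NetOne} + 2p_{LinkUp} = 0 ⇒ p_{NetOne} = 469/6 + (1/3)p_{LinkUp}.
By symmetry p_{LinkUp} = p_{NetOne}; substituting into the reaction function, (2/3)p_{NetOne} = 469/6 and p_{NetOne} = 117.25.
q_{NetOne} = 319 − 3·117.25 + 2·117.25 = 201.75.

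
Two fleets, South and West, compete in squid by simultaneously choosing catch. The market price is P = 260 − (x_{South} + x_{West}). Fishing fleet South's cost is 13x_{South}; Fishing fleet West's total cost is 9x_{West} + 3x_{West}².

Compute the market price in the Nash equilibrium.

128

Fishing fleet South's profit: π = x_{South}(260 − (x_{South} + x_{West})) − 13x_{South}.
∂π/∂x_{South} = 247 − 2x_{South} − x_{West} = 0, so x_{South} = 123.5 − 0.5x_{West}.
For West: ∂π/∂x_{West} = 251 − 8x_{West} − x_{South} = 0 ⇒ x_{West} = 31.375 − 0.125x_{South}.
Plugging x_{West} into South's best response: x_{South} = 123.5 − 0.5(31.375 − 0.125x_{South}) ⇒ 0.9375x_{South} = 107.8125, so x_{South} = 115.
Then x_{West} = 31.375 − 0.125·115 = 17.
Equilibrium price: P = 260 − 132 = 128.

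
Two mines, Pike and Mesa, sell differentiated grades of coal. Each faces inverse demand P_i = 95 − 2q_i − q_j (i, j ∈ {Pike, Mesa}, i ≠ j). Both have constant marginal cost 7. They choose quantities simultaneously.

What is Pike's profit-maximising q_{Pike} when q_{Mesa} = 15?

18.25

Mine Pike's profit: π = q_{Pike}(95 − 2q_{Pike} − q_{Mesa}) − 7q_{Pike}.
∂π/∂q_{Pike} = 88 − 4q_{Pike} − q_{Mesa} = 0 ⇒ q_{Pike} = 22 − 0.25q_{Mesa}.
At q_{Mesa} = 15: q_{Pike} = 22 − 0.25·15 = 18.25.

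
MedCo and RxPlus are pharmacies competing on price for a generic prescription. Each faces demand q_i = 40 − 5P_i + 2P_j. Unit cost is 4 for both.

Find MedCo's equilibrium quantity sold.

17.5

MedCo's profit: π = (P_{MedCo} − 4)(40 − 5P_{MedCo} + 2P_{RxPlus}).
∂π/∂P_{MedCo} = 60 − 10P_{MedCo} + 2P_{RxPlus} = 0 ⇒ P_{MedCo} = 6 + 0.2P_{RxPlus}.
Setting P_{MedCo} = P_{RxPlus} in the reaction function: P_{MedCo} = 6 + 0.2P_{MedCo}, so P_{MedCo} = 6 / 0.8 = 7.5.
q_{MedCo} = 40 − 5·7.5 + 2·7.5 = 17.5.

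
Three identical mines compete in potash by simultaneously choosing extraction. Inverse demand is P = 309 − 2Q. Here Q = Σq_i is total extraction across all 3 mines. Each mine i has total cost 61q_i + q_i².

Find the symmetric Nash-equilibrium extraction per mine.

24.8

A representative mine's profit is π_i = q_i(309 − 2Q) − 61q_i − q_i², with Q = q_i + Σ_{j≠i} q_j.
First-order condition: 248 − 6q_i − 2Σ_{j≠i} q_j = 0.
In a symmetric equilibrium every mine chooses the same q, so Σ_{j≠i} q_j = 2q. The condition becomes 248 − 10q = 0, giving q = 248/10 = 24.8.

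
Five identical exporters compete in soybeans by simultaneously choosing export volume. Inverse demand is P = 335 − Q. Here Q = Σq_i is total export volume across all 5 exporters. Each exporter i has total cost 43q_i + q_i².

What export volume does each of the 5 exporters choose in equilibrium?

A representative exporter's profit is π_i = q_i(335 − Q) − 43q_i − q_i², with Q = q_i + Σ_{j≠i} q_j.
First-order condition: 292 − 4q_i − Σ_{j≠i} q_j = 0.
With identical exporters, set every q_j = q: then 292 − 4q − 4q = 0, i.e. q = 292/8 = 36.5.

36.5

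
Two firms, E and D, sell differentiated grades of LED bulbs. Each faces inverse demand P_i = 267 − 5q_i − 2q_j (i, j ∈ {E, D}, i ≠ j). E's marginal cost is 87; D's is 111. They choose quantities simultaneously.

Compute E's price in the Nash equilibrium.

Firm E's profit: π = q_E(267 − 5q_E − 2q_D) − 87q_E.
∂π/∂q_E = 180 − 10q_E − 2q_D = 0 ⇒ q_E = 18 − 0.2q_D.
Similarly q_D = 15.6 − 0.2q_E.
Solving the two reaction functions simultaneously: (1 − (−0.2)(−0.2))q_E = 18 − 0.2·15.6, so 0.96q_E = 14.88 and q_E = 15.5.
Then q_D = 15.6 − 0.2·15.5 = 12.5.
P_E = 267 − 5·15.5 − 2·12.5 = 164.5.

164.5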